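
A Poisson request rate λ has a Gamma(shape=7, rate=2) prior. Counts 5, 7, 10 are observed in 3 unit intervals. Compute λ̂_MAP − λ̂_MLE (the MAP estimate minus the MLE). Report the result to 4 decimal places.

MAP − MLE = -1.7333

Σxᵢ = 22. Posterior is Gamma(29, 5); MAP = (29−1)/5 = 28/5 ≈ 5.60000.
MLE = x̄ = 22/3 ≈ 7.33333.
Difference = 28/5 − 22/3 = -26/15 ≈ -1.7333.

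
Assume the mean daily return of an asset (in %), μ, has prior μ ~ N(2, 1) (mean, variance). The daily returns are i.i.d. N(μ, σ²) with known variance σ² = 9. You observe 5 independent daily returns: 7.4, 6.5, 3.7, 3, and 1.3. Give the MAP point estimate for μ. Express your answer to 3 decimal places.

n = 5; x̄ = (7.4 + 6.5 + 3.7 + 3 + 1.3)/5 = 21.9/5 = 4.38.
For a Normal prior and Normal likelihood with known variance, the posterior is Normal; its mode equals its mean, the precision-weighted average.
Prior precision 1/σ₀² = 1/1 = 1; data precision n/σ² = 5/9.
μ̂ = (1·2 + (5/9)·4.38) / (1 + 5/9) = (133/30)/(14/9) = 2.850.

μ̂_MAP = 2.850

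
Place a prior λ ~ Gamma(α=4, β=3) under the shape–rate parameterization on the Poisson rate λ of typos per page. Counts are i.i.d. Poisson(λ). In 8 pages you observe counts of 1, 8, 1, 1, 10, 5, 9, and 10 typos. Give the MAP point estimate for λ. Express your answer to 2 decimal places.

λ̂_MAP = 4.36

Σxᵢ = 1+8+1+1+10+5+9+10 = 45, with n = 8.
Posterior ∝ λ^3e^(−3λ) · λ^45e^(−8λ) = λ^48e^(−11λ), i.e. Gamma(shape=49, rate=11).
The mode of a Gamma(a, b) with a ≥ 1 (shape–rate) is (a−1)/b = 48/11 ≈ 4.36.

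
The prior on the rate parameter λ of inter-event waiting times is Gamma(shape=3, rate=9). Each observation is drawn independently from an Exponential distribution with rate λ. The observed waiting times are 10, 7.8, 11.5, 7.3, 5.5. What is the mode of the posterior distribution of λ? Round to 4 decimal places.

λ̂_MAP = 0.1370

The Exponential(rate=λ) likelihood is ∝ λ^n e^(−λΣtᵢ). Here n = 5 and Σtᵢ = 10 + 7.8 + 11.5 + 7.3 + 5.5 = 42.1.
Posterior ∝ λ^2e^(−9λ) · λ^5e^(−42.1λ) = λ^7e^(−51.1λ), i.e. Gamma(8, 51.1).
Mode = (a−1)/b = 7/51.1 ≈ 0.1370.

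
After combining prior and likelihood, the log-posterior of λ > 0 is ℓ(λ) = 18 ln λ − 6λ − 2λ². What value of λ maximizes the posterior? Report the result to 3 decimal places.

λ̂_MAP = 1.500

ℓ'(λ) = 18/λ − 6 − 4λ. Setting this to zero and multiplying by λ: 4λ² + 6λ − 18 = 0.
λ = (−6 + √(6² + 4·4·18)) / (2·4) = (−6 + √324) / 8 = (−6 + 18)/8 = 3/2.
ℓ''(λ) = −18/λ² − 4 < 0, confirming a maximum.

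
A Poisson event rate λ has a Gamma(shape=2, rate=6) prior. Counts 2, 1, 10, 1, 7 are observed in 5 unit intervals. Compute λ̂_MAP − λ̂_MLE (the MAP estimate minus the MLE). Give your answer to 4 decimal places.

MAP − MLE = -2.2000

Σxᵢ = 21. Posterior is Gamma(23, 11); MAP = (23−1)/11 = 22/11 ≈ 2.00000.
MLE = x̄ = 21/5 ≈ 4.20000.
Difference = 22/11 − 21/5 = -11/5 ≈ -2.2000.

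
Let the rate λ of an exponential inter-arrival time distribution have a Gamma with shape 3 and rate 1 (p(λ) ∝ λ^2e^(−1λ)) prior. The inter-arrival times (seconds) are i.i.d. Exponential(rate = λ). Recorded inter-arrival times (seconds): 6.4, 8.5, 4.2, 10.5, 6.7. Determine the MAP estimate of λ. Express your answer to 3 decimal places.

The Exponential(rate=λ) likelihood is ∝ λ^n e^(−λΣtᵢ). Here n = 5 and Σtᵢ = 6.4 + 8.5 + 4.2 + 10.5 + 6.7 = 36.3.
Posterior ∝ λ^2e^(−1λ) · λ^5e^(−36.3λ) = λ^7e^(−37.3λ), i.e. Gamma(8, 37.3).
Mode = (a−1)/b = 7/37.3 ≈ 0.188.

λ̂_MAP = 0.188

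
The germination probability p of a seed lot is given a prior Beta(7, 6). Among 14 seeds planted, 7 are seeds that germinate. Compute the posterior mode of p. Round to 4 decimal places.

Prior: Beta(7, 6).
Data: 7 successes in 14 trials. The binomial likelihood contributes p^7(1−p)^7, so the posterior is Beta(7+7, 6+7) = Beta(14, 13).
For Beta(a, b) with a, b > 1 the mode is (a−1)/(a+b−2) = 13/25 ≈ 0.5200.

p̂_MAP = 0.5200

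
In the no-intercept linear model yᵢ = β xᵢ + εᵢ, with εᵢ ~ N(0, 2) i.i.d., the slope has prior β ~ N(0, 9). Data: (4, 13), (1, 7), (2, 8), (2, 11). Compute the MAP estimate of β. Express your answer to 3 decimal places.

β̂_MAP = 3.846

log p(β | y) = −Σ(yᵢ − βxᵢ)²/(2·2) − β²/(2·9) + const.
Setting the derivative to zero: Σxᵢ(yᵢ − βxᵢ)/2 − β/9 = 0, so β = Σxᵢyᵢ / (Σxᵢ² + σ²/τ²).
Σxᵢyᵢ = 4·13 + 1·7 + 2·8 + 2·11 = 97; Σxᵢ² = 25; σ²/τ² = 2/9.
β̂_MAP = 97 / (25 + 2/9) = 97/(227/9) = 873/227 ≈ 3.846.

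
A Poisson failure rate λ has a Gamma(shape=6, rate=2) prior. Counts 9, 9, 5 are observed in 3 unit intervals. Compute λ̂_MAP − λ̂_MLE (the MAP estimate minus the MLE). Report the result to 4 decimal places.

MAP − MLE = -2.0667

Σxᵢ = 23. Posterior is Gamma(29, 5); MAP = (29−1)/5 = 28/5 ≈ 5.60000.
MLE = x̄ = 23/3 ≈ 7.66667.
Difference = 28/5 − 23/3 = -31/15 ≈ -2.0667.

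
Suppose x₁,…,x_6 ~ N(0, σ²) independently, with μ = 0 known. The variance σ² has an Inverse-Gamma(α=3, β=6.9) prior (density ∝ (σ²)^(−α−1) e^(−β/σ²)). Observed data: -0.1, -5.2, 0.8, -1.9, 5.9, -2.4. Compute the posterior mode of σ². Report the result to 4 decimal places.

σ̂²_MAP = 6.1193

Sum of squared deviations about the known mean: SS = (-0.1−0)² + (-5.2−0)² + (0.8−0)² + (-1.9−0)² + (5.9−0)² + (-2.4−0)² = 71.87.
The Normal likelihood contributes (σ²)^(−n/2) exp(−SS/(2σ²)), so the posterior is Inverse-Gamma(α + n/2, β + SS/2) = Inverse-Gamma(6, 42.835).
The mode of Inverse-Gamma(a, b) is b/(a+1) = 42.835/7 ≈ 6.1193.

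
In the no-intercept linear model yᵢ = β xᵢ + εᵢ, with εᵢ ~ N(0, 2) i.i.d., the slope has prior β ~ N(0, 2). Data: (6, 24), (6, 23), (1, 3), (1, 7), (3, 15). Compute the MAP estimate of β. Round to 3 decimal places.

β̂_MAP = 4.012

log p(β | y) = −Σ(yᵢ − βxᵢ)²/(2·2) − β²/(2·2) + const.
Setting the derivative to zero: Σxᵢ(yᵢ − βxᵢ)/2 − β/2 = 0, so β = Σxᵢyᵢ / (Σxᵢ² + σ²/τ²).
Σxᵢyᵢ = 6·24 + 6·23 + 1·3 + 1·7 + 3·15 = 337; Σxᵢ² = 83; σ²/τ² = 1.
β̂_MAP = 337 / (83 + 1) = 337/84 ≈ 4.012.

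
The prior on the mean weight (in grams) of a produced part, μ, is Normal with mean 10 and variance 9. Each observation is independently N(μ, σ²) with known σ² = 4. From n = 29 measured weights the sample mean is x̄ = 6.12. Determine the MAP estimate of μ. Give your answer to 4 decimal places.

n = 29, x̄ = 6.12.
For a Normal prior and Normal likelihood with known variance, the posterior is Normal; its mode equals its mean, the precision-weighted average.
Prior precision 1/σ₀² = 1/9; data precision n/σ² = 29/4 = 7.25.
μ̂ = ((1/9)·10 + 7.25·6.12) / (1/9 + 7.25) = (40933/900)/(265/36) = 40933/6625 ≈ 6.1786.

μ̂_MAP = 6.1786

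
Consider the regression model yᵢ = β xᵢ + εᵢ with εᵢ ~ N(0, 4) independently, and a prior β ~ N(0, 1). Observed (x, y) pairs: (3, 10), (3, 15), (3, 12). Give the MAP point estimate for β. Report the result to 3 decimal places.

β̂_MAP = 3.581

log p(β | y) = −Σ(yᵢ − βxᵢ)²/(2·4) − β²/(2·1) + const.
Setting the derivative to zero: Σxᵢ(yᵢ − βxᵢ)/4 − β/1 = 0, so β = Σxᵢyᵢ / (Σxᵢ² + σ²/τ²).
Σxᵢyᵢ = 3·10 + 3·15 + 3·12 = 111; Σxᵢ² = 27; σ²/τ² = 4.
β̂_MAP = 111 / (27 + 4) = 111/31 ≈ 3.581.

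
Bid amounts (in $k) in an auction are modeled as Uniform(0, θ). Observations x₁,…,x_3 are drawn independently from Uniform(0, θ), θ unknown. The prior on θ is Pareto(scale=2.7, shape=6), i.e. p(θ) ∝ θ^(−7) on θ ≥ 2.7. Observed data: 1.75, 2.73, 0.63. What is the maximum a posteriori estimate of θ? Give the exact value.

θ̂_MAP = 2.73

The Uniform(0, θ) likelihood is θ^(−n) for θ ≥ max(xᵢ), zero otherwise. Here max(xᵢ) = 2.73.
Posterior ∝ θ^(−7) · θ^(−3) = θ^(−10) on θ ≥ max(2.7, 2.73) = 2.73.
This density is strictly decreasing in θ, so the posterior mode lies at the lower boundary of the support.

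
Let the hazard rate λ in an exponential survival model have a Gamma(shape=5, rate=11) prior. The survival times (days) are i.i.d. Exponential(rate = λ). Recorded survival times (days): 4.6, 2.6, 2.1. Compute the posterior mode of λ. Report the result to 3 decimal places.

The Exponential(rate=λ) likelihood is ∝ λ^n e^(−λΣtᵢ). Here n = 3 and Σtᵢ = 4.6 + 2.6 + 2.1 = 9.3.
Posterior ∝ λ^4e^(−11λ) · λ^3e^(−9.3λ) = λ^7e^(−20.3λ), i.e. Gamma(8, 20.3).
Mode = (a−1)/b = 7/20.3 ≈ 0.345.

λ̂_MAP = 0.345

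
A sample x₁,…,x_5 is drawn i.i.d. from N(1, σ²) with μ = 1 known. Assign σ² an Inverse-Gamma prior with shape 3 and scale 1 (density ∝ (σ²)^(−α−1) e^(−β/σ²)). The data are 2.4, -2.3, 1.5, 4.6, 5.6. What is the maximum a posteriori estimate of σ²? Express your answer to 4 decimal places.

σ̂²_MAP = 3.7862

Sum of squared deviations about the known mean: SS = (2.4−1)² + (-2.3−1)² + (1.5−1)² + (4.6−1)² + (5.6−1)² = 47.22.
The Normal likelihood contributes (σ²)^(−n/2) exp(−SS/(2σ²)), so the posterior is Inverse-Gamma(α + n/2, β + SS/2) = Inverse-Gamma(5.5, 24.61).
The mode of Inverse-Gamma(a, b) is b/(a+1) = 24.61/6.5 ≈ 3.7862.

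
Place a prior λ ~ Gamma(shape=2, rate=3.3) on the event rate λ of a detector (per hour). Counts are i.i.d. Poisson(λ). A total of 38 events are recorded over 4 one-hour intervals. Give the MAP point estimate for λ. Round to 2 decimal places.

λ̂_MAP = 5.34

Σxᵢ = 38, n = 4.
Posterior ∝ λe^(−3.3λ) · λ^38e^(−4λ) = λ^39e^(−7.3λ), i.e. Gamma(shape=40, rate=7.3).
The mode of a Gamma(a, b) with a ≥ 1 (shape–rate) is (a−1)/b = 39/7.3 ≈ 5.34.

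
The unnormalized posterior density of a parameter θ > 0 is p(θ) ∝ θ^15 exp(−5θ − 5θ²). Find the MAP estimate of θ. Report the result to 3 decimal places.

ℓ'(θ) = 15/θ − 5 − 10θ. Setting this to zero and multiplying by θ: 10θ² + 5θ − 15 = 0.
θ = (−5 + √(5² + 4·10·15)) / (2·10) = (−5 + √625) / 20 = (−5 + 25)/20 = 1.
ℓ''(θ) = −15/θ² − 10 < 0, confirming a maximum.

θ̂_MAP = 1.000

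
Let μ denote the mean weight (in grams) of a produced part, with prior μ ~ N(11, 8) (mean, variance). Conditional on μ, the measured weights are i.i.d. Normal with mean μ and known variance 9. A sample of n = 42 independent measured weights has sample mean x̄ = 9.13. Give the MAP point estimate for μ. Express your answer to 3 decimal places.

n = 42, x̄ = 9.13.
For a Normal prior and Normal likelihood with known variance, the posterior is Normal; its mode equals its mean, the precision-weighted average.
Prior precision 1/σ₀² = 1/8 = 0.125; data precision n/σ² = 42/9 = 14/3.
μ̂ = (0.125·11 + (14/3)·9.13) / (0.125 + 14/3) = (26389/600)/(115/24) = 26389/2875 ≈ 9.179.

μ̂_MAP = 9.179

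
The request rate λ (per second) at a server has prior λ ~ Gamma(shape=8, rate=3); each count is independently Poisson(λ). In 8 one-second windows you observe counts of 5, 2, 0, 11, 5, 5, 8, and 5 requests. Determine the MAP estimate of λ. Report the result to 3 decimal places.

λ̂_MAP = 4.364

Σxᵢ = 5+2+0+11+5+5+8+5 = 41, with n = 8.
Posterior ∝ λ^7e^(−3λ) · λ^41e^(−8λ) = λ^48e^(−11λ), i.e. Gamma(shape=49, rate=11).
The mode of a Gamma(a, b) with a ≥ 1 (shape–rate) is (a−1)/b = 48/11 ≈ 4.364.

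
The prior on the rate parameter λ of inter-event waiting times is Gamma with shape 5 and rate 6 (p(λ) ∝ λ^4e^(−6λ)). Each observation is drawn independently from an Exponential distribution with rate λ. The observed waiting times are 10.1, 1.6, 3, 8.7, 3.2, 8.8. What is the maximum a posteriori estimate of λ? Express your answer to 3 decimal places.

The Exponential(rate=λ) likelihood is ∝ λ^n e^(−λΣtᵢ). Here n = 6 and Σtᵢ = 10.1 + 1.6 + 3 + 8.7 + 3.2 + 8.8 = 35.4.
Posterior ∝ λ^4e^(−6λ) · λ^6e^(−35.4λ) = λ^10e^(−41.4λ), i.e. Gamma(11, 41.4).
Mode = (a−1)/b = 10/41.4 ≈ 0.242.

λ̂_MAP = 0.242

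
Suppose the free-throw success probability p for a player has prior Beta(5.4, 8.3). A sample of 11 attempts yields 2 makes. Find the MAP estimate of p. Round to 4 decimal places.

Prior: Beta(5.4, 8.3).
Data: 2 successes in 11 trials. The binomial likelihood contributes p^2(1−p)^9, so the posterior is Beta(5.4+2, 8.3+9) = Beta(7.4, 17.3).
For Beta(a, b) with a, b > 1 the mode is (a−1)/(a+b−2) = 6.4/22.7 ≈ 0.2819.

p̂_MAP = 0.2819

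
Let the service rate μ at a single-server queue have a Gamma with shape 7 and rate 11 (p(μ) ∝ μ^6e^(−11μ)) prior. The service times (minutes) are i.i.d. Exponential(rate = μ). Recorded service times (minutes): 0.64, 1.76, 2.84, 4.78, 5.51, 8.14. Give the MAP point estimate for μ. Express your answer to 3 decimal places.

μ̂_MAP = 0.346

The Exponential(rate=μ) likelihood is ∝ μ^n e^(−μΣtᵢ). Here n = 6 and Σtᵢ = 0.64 + 1.76 + 2.84 + 4.78 + 5.51 + 8.14 = 23.67.
Posterior ∝ μ^6e^(−11μ) · μ^6e^(−23.67μ) = μ^12e^(−34.67μ), i.e. Gamma(13, 34.67).
Mode = (a−1)/b = 12/34.67 ≈ 0.346.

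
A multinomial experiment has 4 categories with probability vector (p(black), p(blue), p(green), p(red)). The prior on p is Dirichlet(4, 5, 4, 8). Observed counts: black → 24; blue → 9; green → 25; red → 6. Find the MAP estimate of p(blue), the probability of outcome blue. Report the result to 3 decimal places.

MAP estimate of p(blue) = 0.160

The posterior is Dirichlet(αᵢ + nᵢ) = Dirichlet(28, 14, 29, 14).
For a Dirichlet(a₁,…,a_K) with all aᵢ > 1, the mode has j-th component (aⱼ − 1)/(Σaᵢ − K).
Here Σaᵢ = 85 and K = 4, so p(blue) = (14 − 1)/(85 − 4) = 13/81 ≈ 0.160.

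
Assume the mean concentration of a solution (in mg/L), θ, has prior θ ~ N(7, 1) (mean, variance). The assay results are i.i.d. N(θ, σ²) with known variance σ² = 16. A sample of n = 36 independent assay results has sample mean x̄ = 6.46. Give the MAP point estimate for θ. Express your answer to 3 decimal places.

θ̂_MAP = 6.626

n = 36, x̄ = 6.46.
For a Normal prior and Normal likelihood with known variance, the posterior is Normal; its mode equals its mean, the precision-weighted average.
Prior precision 1/σ₀² = 1/1 = 1; data precision n/σ² = 36/16 = 2.25.
θ̂ = (1·7 + 2.25·6.46) / (1 + 2.25) = 21.535/3.25 = 4307/650 ≈ 6.626.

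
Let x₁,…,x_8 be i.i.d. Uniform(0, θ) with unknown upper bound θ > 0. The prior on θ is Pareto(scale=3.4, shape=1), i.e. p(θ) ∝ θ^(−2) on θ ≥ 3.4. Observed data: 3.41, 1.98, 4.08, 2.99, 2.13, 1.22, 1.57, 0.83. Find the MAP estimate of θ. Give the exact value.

θ̂_MAP = 4.08

The Uniform(0, θ) likelihood is θ^(−n) for θ ≥ max(xᵢ), zero otherwise. Here max(xᵢ) = 4.08.
Posterior ∝ θ^(−2) · θ^(−8) = θ^(−10) on θ ≥ max(3.4, 4.08) = 4.08.
This density is strictly decreasing in θ, so the posterior mode lies at the lower boundary of the support.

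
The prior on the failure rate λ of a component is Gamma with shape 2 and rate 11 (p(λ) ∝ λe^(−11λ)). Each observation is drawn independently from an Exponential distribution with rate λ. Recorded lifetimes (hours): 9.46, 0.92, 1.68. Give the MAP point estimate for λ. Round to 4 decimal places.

λ̂_MAP = 0.1735

The Exponential(rate=λ) likelihood is ∝ λ^n e^(−λΣtᵢ). Here n = 3 and Σtᵢ = 9.46 + 0.92 + 1.68 = 12.06.
Posterior ∝ λe^(−11λ) · λ^3e^(−12.06λ) = λ^4e^(−23.06λ), i.e. Gamma(5, 23.06).
Mode = (a−1)/b = 4/23.06 ≈ 0.1735.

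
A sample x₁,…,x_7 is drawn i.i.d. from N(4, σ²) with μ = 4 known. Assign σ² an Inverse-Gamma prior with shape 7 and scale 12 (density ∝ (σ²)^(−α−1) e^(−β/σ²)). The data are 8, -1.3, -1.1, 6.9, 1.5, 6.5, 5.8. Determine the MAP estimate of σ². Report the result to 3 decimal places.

Sum of squared deviations about the known mean: SS = (8−4)² + (-1.3−4)² + (-1.1−4)² + (6.9−4)² + (1.5−4)² + (6.5−4)² + (5.8−4)² = 94.25.
The Normal likelihood contributes (σ²)^(−n/2) exp(−SS/(2σ²)), so the posterior is Inverse-Gamma(α + n/2, β + SS/2) = Inverse-Gamma(10.5, 59.125).
The mode of Inverse-Gamma(a, b) is b/(a+1) = 59.125/11.5 ≈ 5.141.

σ̂²_MAP = 5.141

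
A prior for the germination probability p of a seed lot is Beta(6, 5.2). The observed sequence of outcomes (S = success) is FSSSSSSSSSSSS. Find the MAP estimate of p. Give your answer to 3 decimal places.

Prior: Beta(6, 5.2).
Data: 12 successes in 13 trials (from the sequence). The binomial likelihood contributes p^12(1−p)^1, so the posterior is Beta(6+12, 5.2+1) = Beta(18, 6.2).
For Beta(a, b) with a, b > 1 the mode is (a−1)/(a+b−2) = 17/22.2 ≈ 0.766.

p̂_MAP = 0.766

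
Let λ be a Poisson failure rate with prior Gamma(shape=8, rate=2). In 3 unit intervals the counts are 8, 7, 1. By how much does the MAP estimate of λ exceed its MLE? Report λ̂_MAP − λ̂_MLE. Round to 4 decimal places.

MAP − MLE = -0.7333

Σxᵢ = 16. Posterior is Gamma(24, 5); MAP = (24−1)/5 = 23/5 ≈ 4.60000.
MLE = x̄ = 16/3 ≈ 5.33333.
Difference = 23/5 − 16/3 = -11/15 ≈ -0.7333.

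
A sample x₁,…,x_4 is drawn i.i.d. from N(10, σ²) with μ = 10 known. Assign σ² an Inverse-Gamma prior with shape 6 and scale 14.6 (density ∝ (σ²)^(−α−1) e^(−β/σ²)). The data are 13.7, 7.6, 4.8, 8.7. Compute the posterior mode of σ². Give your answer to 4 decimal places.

Sum of squared deviations about the known mean: SS = (13.7−10)² + (7.6−10)² + (4.8−10)² + (8.7−10)² = 48.18.
The Normal likelihood contributes (σ²)^(−n/2) exp(−SS/(2σ²)), so the posterior is Inverse-Gamma(α + n/2, β + SS/2) = Inverse-Gamma(8, 38.69).
The mode of Inverse-Gamma(a, b) is b/(a+1) = 38.69/9 ≈ 4.2989.

σ̂²_MAP = 4.2989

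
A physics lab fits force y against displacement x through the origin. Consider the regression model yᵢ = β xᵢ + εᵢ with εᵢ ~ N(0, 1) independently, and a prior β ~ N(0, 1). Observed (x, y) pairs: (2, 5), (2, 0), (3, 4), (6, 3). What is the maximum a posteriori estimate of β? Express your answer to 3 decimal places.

log p(β | y) = −Σ(yᵢ − βxᵢ)²/(2·1) − β²/(2·1) + const.
Setting the derivative to zero: Σxᵢ(yᵢ − βxᵢ)/1 − β/1 = 0, so β = Σxᵢyᵢ / (Σxᵢ² + σ²/τ²).
Σxᵢyᵢ = 2·5 + 2·0 + 3·4 + 6·3 = 40; Σxᵢ² = 53; σ²/τ² = 1.
β̂_MAP = 40 / (53 + 1) = 40/54 ≈ 0.741.

β̂_MAP = 0.741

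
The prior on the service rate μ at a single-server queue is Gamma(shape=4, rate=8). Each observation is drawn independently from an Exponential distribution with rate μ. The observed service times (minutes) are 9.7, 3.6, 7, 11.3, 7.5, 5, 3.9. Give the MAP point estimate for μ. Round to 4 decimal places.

The Exponential(rate=μ) likelihood is ∝ μ^n e^(−μΣtᵢ). Here n = 7 and Σtᵢ = 9.7 + 3.6 + 7 + 11.3 + 7.5 + 5 + 3.9 = 48.
Posterior ∝ μ^3e^(−8μ) · μ^7e^(−48μ) = μ^10e^(−56μ), i.e. Gamma(11, 56).
Mode = (a−1)/b = 10/56 ≈ 0.1786.

μ̂_MAP = 0.1786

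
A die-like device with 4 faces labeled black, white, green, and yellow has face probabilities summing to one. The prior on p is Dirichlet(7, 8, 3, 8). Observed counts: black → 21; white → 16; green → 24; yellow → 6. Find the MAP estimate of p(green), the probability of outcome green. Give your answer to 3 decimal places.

The posterior is Dirichlet(αᵢ + nᵢ) = Dirichlet(28, 24, 27, 14).
For a Dirichlet(a₁,…,a_K) with all aᵢ > 1, the mode has j-th component (aⱼ − 1)/(Σaᵢ − K).
Here Σaᵢ = 93 and K = 4, so p(green) = (27 − 1)/(93 − 4) = 26/89 ≈ 0.292.

MAP estimate of p(green) = 0.292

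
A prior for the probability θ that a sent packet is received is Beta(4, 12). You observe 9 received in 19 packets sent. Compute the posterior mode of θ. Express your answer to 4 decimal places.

Prior: Beta(4, 12).
Data: 9 successes in 19 trials. The binomial likelihood contributes θ^9(1−θ)^10, so the posterior is Beta(4+9, 12+10) = Beta(13, 22).
For Beta(a, b) with a, b > 1 the mode is (a−1)/(a+b−2) = 12/33 ≈ 0.3636.

θ̂_MAP = 0.3636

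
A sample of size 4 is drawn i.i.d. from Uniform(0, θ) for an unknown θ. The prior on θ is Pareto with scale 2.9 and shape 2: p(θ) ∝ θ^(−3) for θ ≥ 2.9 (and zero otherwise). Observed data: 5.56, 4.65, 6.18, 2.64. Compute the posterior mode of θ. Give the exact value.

θ̂_MAP = 6.18

The Uniform(0, θ) likelihood is θ^(−n) for θ ≥ max(xᵢ), zero otherwise. Here max(xᵢ) = 6.18.
Posterior ∝ θ^(−3) · θ^(−4) = θ^(−7) on θ ≥ max(2.9, 6.18) = 6.18.
This density is strictly decreasing in θ, so the posterior mode lies at the lower boundary of the support.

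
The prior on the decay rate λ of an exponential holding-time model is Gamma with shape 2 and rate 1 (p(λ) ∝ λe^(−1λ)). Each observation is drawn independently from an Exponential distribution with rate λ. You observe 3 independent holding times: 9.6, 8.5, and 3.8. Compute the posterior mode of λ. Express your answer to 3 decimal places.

The Exponential(rate=λ) likelihood is ∝ λ^n e^(−λΣtᵢ). Here n = 3 and Σtᵢ = 9.6 + 8.5 + 3.8 = 21.9.
Posterior ∝ λe^(−1λ) · λ^3e^(−21.9λ) = λ^4e^(−22.9λ), i.e. Gamma(5, 22.9).
Mode = (a−1)/b = 4/22.9 ≈ 0.175.

λ̂_MAP = 0.175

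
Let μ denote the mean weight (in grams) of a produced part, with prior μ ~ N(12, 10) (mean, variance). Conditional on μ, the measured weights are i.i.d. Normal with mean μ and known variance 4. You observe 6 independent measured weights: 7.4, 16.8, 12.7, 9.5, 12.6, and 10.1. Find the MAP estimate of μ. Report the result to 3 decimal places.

n = 6; x̄ = (7.4 + 16.8 + 12.7 + 9.5 + 12.6 + 10.1)/6 = 69.1/6 = 691/60 ≈ 11.5167.
For a Normal prior and Normal likelihood with known variance, the posterior is Normal; its mode equals its mean, the precision-weighted average.
Prior precision 1/σ₀² = 1/10 = 0.1; data precision n/σ² = 6/4 = 1.5.
μ̂ = (0.1·12 + 1.5·(691/60)) / (0.1 + 1.5) = 18.475/1.6 = 11.546875 ≈ 11.547.

μ̂_MAP = 11.547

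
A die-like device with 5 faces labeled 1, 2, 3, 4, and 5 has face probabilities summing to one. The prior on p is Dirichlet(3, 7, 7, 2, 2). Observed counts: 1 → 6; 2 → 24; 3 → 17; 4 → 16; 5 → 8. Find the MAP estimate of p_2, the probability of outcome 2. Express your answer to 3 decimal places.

The posterior is Dirichlet(αᵢ + nᵢ) = Dirichlet(9, 31, 24, 18, 10).
For a Dirichlet(a₁,…,a_K) with all aᵢ > 1, the mode has j-th component (aⱼ − 1)/(Σaᵢ − K).
Here Σaᵢ = 92 and K = 5, so p_2 = (31 − 1)/(92 − 5) = 30/87 ≈ 0.345.

MAP estimate: 0.345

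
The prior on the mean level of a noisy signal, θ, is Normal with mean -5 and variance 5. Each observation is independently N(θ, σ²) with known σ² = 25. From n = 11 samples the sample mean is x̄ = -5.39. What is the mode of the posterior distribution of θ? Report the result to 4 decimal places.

θ̂_MAP = -5.2681

n = 11, x̄ = -5.39.
For a Normal prior and Normal likelihood with known variance, the posterior is Normal; its mode equals its mean, the precision-weighted average.
Prior precision 1/σ₀² = 1/5 = 0.2; data precision n/σ² = 11/25 = 0.44.
θ̂ = (0.2·(-5) + 0.44·(-5.39)) / (0.2 + 0.44) = (-3.3716)/0.64 = -5.268125 ≈ -5.2681.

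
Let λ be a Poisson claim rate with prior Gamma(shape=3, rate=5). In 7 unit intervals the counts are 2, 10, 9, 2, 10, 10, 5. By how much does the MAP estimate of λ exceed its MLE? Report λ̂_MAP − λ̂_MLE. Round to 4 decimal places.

Σxᵢ = 48. Posterior is Gamma(51, 12); MAP = (51−1)/12 = 50/12 ≈ 4.16667.
MLE = x̄ = 48/7 ≈ 6.85714.
Difference = 50/12 − 48/7 = -113/42 ≈ -2.6905.

MAP − MLE = -2.6905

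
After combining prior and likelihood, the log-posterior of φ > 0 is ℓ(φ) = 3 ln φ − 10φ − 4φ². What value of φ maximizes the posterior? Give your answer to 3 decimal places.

ℓ'(φ) = 3/φ − 10 − 8φ. Setting this to zero and multiplying by φ: 8φ² + 10φ − 3 = 0.
φ = (−10 + √(10² + 4·8·3)) / (2·8) = (−10 + √196) / 16 = (−10 + 14)/16 = 1/4.
ℓ''(φ) = −3/φ² − 8 < 0, confirming a maximum.

φ̂_MAP = 0.250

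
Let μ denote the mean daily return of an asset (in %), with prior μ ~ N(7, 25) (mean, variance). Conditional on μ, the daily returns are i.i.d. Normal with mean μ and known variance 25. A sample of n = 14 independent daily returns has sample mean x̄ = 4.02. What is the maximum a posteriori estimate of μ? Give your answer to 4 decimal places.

n = 14, x̄ = 4.02.
For a Normal prior and Normal likelihood with known variance, the posterior is Normal; its mode equals its mean, the precision-weighted average.
Prior precision 1/σ₀² = 1/25 = 0.04; data precision n/σ² = 14/25 = 0.56.
μ̂ = (0.04·7 + 0.56·4.02) / (0.04 + 0.56) = 2.5312/0.6 = 1582/375 ≈ 4.2187.

μ̂_MAP = 4.2187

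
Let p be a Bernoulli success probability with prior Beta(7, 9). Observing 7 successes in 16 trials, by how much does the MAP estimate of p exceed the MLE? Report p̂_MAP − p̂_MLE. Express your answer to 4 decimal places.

Posterior is Beta(14, 18); MAP = (14−1)/(32−2) = 13/30 ≈ 0.43333.
MLE ignores the prior: p̂_MLE = k/n = 7/16 ≈ 0.43750.
Difference = 13/30 − 7/16 = -1/240 ≈ -0.0042.

MAP − MLE = -0.0042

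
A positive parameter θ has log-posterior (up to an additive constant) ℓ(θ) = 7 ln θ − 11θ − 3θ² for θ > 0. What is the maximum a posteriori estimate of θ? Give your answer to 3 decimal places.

θ̂_MAP = 0.500

ℓ'(θ) = 7/θ − 11 − 6θ. Setting this to zero and multiplying by θ: 6θ² + 11θ − 7 = 0.
θ = (−11 + √(11² + 4·6·7)) / (2·6) = (−11 + √289) / 12 = (−11 + 17)/12 = 1/2.
ℓ''(θ) = −7/θ² − 6 < 0, confirming a maximum.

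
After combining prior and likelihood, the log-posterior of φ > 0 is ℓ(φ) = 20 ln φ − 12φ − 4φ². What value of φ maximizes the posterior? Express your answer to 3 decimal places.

ℓ'(φ) = 20/φ − 12 − 8φ. Setting this to zero and multiplying by φ: 8φ² + 12φ − 20 = 0.
φ = (−12 + √(12² + 4·8·20)) / (2·8) = (−12 + √784) / 16 = (−12 + 28)/16 = 1.
ℓ''(φ) = −20/φ² − 8 < 0, confirming a maximum.

φ̂_MAP = 1.000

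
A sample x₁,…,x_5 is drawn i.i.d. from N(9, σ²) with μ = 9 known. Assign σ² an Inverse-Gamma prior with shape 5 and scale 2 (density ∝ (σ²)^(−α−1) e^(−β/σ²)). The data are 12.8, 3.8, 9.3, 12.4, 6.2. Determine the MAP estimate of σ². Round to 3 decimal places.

σ̂²_MAP = 3.822

Sum of squared deviations about the known mean: SS = (12.8−9)² + (3.8−9)² + (9.3−9)² + (12.4−9)² + (6.2−9)² = 60.97.
The Normal likelihood contributes (σ²)^(−n/2) exp(−SS/(2σ²)), so the posterior is Inverse-Gamma(α + n/2, β + SS/2) = Inverse-Gamma(7.5, 32.485).
The mode of Inverse-Gamma(a, b) is b/(a+1) = 32.485/8.5 ≈ 3.822.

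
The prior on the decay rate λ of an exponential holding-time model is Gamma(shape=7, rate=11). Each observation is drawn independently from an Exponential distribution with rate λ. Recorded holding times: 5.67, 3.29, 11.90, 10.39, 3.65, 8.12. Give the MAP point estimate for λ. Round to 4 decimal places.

λ̂_MAP = 0.2221

The Exponential(rate=λ) likelihood is ∝ λ^n e^(−λΣtᵢ). Here n = 6 and Σtᵢ = 5.67 + 3.29 + 11.90 + 10.39 + 3.65 + 8.12 = 43.02.
Posterior ∝ λ^6e^(−11λ) · λ^6e^(−43.02λ) = λ^12e^(−54.02λ), i.e. Gamma(13, 54.02).
Mode = (a−1)/b = 12/54.02 ≈ 0.2221.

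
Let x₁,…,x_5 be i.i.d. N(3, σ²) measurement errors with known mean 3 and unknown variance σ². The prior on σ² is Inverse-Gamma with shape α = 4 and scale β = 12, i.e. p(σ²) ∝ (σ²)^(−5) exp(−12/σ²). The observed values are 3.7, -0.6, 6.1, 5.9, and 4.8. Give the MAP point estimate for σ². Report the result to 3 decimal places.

Sum of squared deviations about the known mean: SS = (3.7−3)² + (-0.6−3)² + (6.1−3)² + (5.9−3)² + (4.8−3)² = 34.71.
The Normal likelihood contributes (σ²)^(−n/2) exp(−SS/(2σ²)), so the posterior is Inverse-Gamma(α + n/2, β + SS/2) = Inverse-Gamma(6.5, 29.355).
The mode of Inverse-Gamma(a, b) is b/(a+1) = 29.355/7.5 ≈ 3.914.

σ̂²_MAP = 3.914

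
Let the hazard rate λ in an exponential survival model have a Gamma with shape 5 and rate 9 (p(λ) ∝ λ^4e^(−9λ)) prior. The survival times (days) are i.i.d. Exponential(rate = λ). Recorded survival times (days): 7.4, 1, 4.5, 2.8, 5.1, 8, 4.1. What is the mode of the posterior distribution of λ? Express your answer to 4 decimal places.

The Exponential(rate=λ) likelihood is ∝ λ^n e^(−λΣtᵢ). Here n = 7 and Σtᵢ = 7.4 + 1 + 4.5 + 2.8 + 5.1 + 8 + 4.1 = 32.9.
Posterior ∝ λ^4e^(−9λ) · λ^7e^(−32.9λ) = λ^11e^(−41.9λ), i.e. Gamma(12, 41.9).
Mode = (a−1)/b = 11/41.9 ≈ 0.2625.

λ̂_MAP = 0.2625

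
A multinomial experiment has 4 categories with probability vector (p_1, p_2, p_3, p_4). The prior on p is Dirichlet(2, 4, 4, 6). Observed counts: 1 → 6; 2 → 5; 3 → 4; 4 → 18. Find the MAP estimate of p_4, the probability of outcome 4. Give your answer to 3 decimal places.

The posterior is Dirichlet(αᵢ + nᵢ) = Dirichlet(8, 9, 8, 24).
For a Dirichlet(a₁,…,a_K) with all aᵢ > 1, the mode has j-th component (aⱼ − 1)/(Σaᵢ − K).
Here Σaᵢ = 49 and K = 4, so p_4 = (24 − 1)/(49 − 4) = 23/45 ≈ 0.511.

MAP estimate: 0.511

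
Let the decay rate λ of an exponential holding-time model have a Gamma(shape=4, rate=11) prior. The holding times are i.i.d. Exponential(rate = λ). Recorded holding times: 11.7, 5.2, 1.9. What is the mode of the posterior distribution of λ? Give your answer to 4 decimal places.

λ̂_MAP = 0.2013

The Exponential(rate=λ) likelihood is ∝ λ^n e^(−λΣtᵢ). Here n = 3 and Σtᵢ = 11.7 + 5.2 + 1.9 = 18.8.
Posterior ∝ λ^3e^(−11λ) · λ^3e^(−18.8λ) = λ^6e^(−29.8λ), i.e. Gamma(7, 29.8).
Mode = (a−1)/b = 6/29.8 ≈ 0.2013.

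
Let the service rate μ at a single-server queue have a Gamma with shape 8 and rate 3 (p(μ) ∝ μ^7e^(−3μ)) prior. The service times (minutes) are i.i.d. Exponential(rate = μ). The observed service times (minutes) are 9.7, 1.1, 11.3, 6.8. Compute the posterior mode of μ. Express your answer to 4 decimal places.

The Exponential(rate=μ) likelihood is ∝ μ^n e^(−μΣtᵢ). Here n = 4 and Σtᵢ = 9.7 + 1.1 + 11.3 + 6.8 = 28.9.
Posterior ∝ μ^7e^(−3μ) · μ^4e^(−28.9μ) = μ^11e^(−31.9μ), i.e. Gamma(12, 31.9).
Mode = (a−1)/b = 11/31.9 ≈ 0.3448.

μ̂_MAP = 0.3448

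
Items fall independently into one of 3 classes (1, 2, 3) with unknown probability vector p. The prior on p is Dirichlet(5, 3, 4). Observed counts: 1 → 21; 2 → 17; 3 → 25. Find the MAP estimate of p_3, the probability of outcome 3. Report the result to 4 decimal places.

MAP estimate: 0.3889

The posterior is Dirichlet(αᵢ + nᵢ) = Dirichlet(26, 20, 29).
For a Dirichlet(a₁,…,a_K) with all aᵢ > 1, the mode has j-th component (aⱼ − 1)/(Σaᵢ − K).
Here Σaᵢ = 75 and K = 3, so p_3 = (29 − 1)/(75 − 3) = 28/72 ≈ 0.3889.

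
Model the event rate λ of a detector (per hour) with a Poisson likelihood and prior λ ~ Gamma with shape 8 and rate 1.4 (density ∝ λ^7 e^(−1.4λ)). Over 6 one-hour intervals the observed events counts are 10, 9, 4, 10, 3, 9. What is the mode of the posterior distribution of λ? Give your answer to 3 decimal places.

Σxᵢ = 10+9+4+10+3+9 = 45, with n = 6.
Posterior ∝ λ^7e^(−1.4λ) · λ^45e^(−6λ) = λ^52e^(−7.4λ), i.e. Gamma(shape=53, rate=7.4).
The mode of a Gamma(a, b) with a ≥ 1 (shape–rate) is (a−1)/b = 52/7.4 ≈ 7.027.

λ̂_MAP = 7.027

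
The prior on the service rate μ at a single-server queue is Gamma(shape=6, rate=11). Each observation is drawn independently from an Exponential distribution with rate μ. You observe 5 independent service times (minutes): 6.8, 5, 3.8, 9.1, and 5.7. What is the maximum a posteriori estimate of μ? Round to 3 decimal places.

The Exponential(rate=μ) likelihood is ∝ μ^n e^(−μΣtᵢ). Here n = 5 and Σtᵢ = 6.8 + 5 + 3.8 + 9.1 + 5.7 = 30.4.
Posterior ∝ μ^5e^(−11μ) · μ^5e^(−30.4μ) = μ^10e^(−41.4μ), i.e. Gamma(11, 41.4).
Mode = (a−1)/b = 10/41.4 ≈ 0.242.

μ̂_MAP = 0.242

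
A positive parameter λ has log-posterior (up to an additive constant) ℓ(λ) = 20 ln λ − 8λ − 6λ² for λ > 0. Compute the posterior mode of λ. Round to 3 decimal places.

λ̂_MAP = 1.000

ℓ'(λ) = 20/λ − 8 − 12λ. Setting this to zero and multiplying by λ: 12λ² + 8λ − 20 = 0.
λ = (−8 + √(8² + 4·12·20)) / (2·12) = (−8 + √1024) / 24 = (−8 + 32)/24 = 1.
ℓ''(λ) = −20/λ² − 12 < 0, confirming a maximum.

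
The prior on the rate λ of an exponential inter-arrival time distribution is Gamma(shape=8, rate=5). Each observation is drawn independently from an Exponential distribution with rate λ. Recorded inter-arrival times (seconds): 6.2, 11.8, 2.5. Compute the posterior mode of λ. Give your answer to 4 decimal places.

The Exponential(rate=λ) likelihood is ∝ λ^n e^(−λΣtᵢ). Here n = 3 and Σtᵢ = 6.2 + 11.8 + 2.5 = 20.5.
Posterior ∝ λ^7e^(−5λ) · λ^3e^(−20.5λ) = λ^10e^(−25.5λ), i.e. Gamma(11, 25.5).
Mode = (a−1)/b = 10/25.5 ≈ 0.3922.

λ̂_MAP = 0.3922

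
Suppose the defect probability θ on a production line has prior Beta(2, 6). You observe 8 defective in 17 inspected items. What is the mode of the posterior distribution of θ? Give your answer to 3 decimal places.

θ̂_MAP = 0.391

Prior: Beta(2, 6).
Data: 8 successes in 17 trials. The binomial likelihood contributes θ^8(1−θ)^9, so the posterior is Beta(2+8, 6+9) = Beta(10, 15).
For Beta(a, b) with a, b > 1 the mode is (a−1)/(a+b−2) = 9/23 ≈ 0.391.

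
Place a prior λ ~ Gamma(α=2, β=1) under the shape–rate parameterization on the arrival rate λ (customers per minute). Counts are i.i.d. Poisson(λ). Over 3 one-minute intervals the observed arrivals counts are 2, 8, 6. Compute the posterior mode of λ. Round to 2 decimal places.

Σxᵢ = 2+8+6 = 16, with n = 3.
Posterior ∝ λe^(−1λ) · λ^16e^(−3λ) = λ^17e^(−4λ), i.e. Gamma(shape=18, rate=4).
The mode of a Gamma(a, b) with a ≥ 1 (shape–rate) is (a−1)/b = 17/4 ≈ 4.25.

λ̂_MAP = 4.25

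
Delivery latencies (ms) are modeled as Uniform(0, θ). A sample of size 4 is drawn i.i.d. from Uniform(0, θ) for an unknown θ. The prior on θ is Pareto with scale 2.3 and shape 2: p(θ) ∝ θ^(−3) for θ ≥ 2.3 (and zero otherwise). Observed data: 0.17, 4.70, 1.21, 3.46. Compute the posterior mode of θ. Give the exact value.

The Uniform(0, θ) likelihood is θ^(−n) for θ ≥ max(xᵢ), zero otherwise. Here max(xᵢ) = 4.70.
Posterior ∝ θ^(−3) · θ^(−4) = θ^(−7) on θ ≥ max(2.3, 4.70) = 4.70.
This density is strictly decreasing in θ, so the posterior mode lies at the lower boundary of the support.

θ̂_MAP = 4.70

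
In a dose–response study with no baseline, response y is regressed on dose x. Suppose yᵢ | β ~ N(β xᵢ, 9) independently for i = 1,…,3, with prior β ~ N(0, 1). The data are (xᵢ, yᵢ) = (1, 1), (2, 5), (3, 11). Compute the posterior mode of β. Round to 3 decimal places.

β̂_MAP = 1.913

log p(β | y) = −Σ(yᵢ − βxᵢ)²/(2·9) − β²/(2·1) + const.
Setting the derivative to zero: Σxᵢ(yᵢ − βxᵢ)/9 − β/1 = 0, so β = Σxᵢyᵢ / (Σxᵢ² + σ²/τ²).
Σxᵢyᵢ = 1·1 + 2·5 + 3·11 = 44; Σxᵢ² = 14; σ²/τ² = 9.
β̂_MAP = 44 / (14 + 9) = 44/23 ≈ 1.913.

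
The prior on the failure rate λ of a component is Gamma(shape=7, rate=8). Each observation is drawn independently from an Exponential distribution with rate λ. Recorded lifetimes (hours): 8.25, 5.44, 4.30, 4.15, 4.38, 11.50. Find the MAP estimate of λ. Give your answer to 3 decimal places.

The Exponential(rate=λ) likelihood is ∝ λ^n e^(−λΣtᵢ). Here n = 6 and Σtᵢ = 8.25 + 5.44 + 4.30 + 4.15 + 4.38 + 11.50 = 38.02.
Posterior ∝ λ^6e^(−8λ) · λ^6e^(−38.02λ) = λ^12e^(−46.02λ), i.e. Gamma(13, 46.02).
Mode = (a−1)/b = 12/46.02 ≈ 0.261.

λ̂_MAP = 0.261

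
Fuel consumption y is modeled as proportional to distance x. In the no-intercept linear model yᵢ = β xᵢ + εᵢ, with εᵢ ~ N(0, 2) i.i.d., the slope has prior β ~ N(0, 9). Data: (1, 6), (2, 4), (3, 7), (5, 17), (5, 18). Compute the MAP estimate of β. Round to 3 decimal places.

β̂_MAP = 3.270

log p(β | y) = −Σ(yᵢ − βxᵢ)²/(2·2) − β²/(2·9) + const.
Setting the derivative to zero: Σxᵢ(yᵢ − βxᵢ)/2 − β/9 = 0, so β = Σxᵢyᵢ / (Σxᵢ² + σ²/τ²).
Σxᵢyᵢ = 1·6 + 2·4 + 3·7 + 5·17 + 5·18 = 210; Σxᵢ² = 64; σ²/τ² = 2/9.
β̂_MAP = 210 / (64 + 2/9) = 210/(578/9) = 945/289 ≈ 3.270.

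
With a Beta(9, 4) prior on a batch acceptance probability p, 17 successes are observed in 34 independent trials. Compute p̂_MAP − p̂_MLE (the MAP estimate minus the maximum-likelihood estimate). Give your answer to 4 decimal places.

Posterior is Beta(26, 21); MAP = (26−1)/(47−2) = 25/45 ≈ 0.55556.
MLE ignores the prior: p̂_MLE = k/n = 17/34 ≈ 0.50000.
Difference = 25/45 − 17/34 = 1/18 ≈ 0.0556.

MAP − MLE = 0.0556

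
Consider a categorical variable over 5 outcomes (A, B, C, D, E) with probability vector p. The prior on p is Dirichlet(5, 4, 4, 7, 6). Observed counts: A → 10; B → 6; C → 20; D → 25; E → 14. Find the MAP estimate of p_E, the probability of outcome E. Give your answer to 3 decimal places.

MAP estimate of p_E = 0.198

The posterior is Dirichlet(αᵢ + nᵢ) = Dirichlet(15, 10, 24, 32, 20).
For a Dirichlet(a₁,…,a_K) with all aᵢ > 1, the mode has j-th component (aⱼ − 1)/(Σaᵢ − K).
Here Σaᵢ = 101 and K = 5, so p_E = (20 − 1)/(101 − 5) = 19/96 ≈ 0.198.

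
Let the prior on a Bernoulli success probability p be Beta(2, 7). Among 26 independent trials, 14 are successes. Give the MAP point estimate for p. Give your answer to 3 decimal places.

p̂_MAP = 0.455

Prior: Beta(2, 7).
Data: 14 successes in 26 trials. The binomial likelihood contributes p^14(1−p)^12, so the posterior is Beta(2+14, 7+12) = Beta(16, 19).
For Beta(a, b) with a, b > 1 the mode is (a−1)/(a+b−2) = 15/33 ≈ 0.455.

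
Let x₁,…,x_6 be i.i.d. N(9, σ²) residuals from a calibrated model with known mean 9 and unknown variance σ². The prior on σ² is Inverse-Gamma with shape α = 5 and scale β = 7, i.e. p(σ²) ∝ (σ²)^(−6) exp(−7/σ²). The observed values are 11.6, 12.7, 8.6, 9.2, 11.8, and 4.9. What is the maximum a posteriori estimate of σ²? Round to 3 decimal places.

σ̂²_MAP = 3.294

Sum of squared deviations about the known mean: SS = (11.6−9)² + (12.7−9)² + (8.6−9)² + (9.2−9)² + (11.8−9)² + (4.9−9)² = 45.3.
The Normal likelihood contributes (σ²)^(−n/2) exp(−SS/(2σ²)), so the posterior is Inverse-Gamma(α + n/2, β + SS/2) = Inverse-Gamma(8, 29.65).
The mode of Inverse-Gamma(a, b) is b/(a+1) = 29.65/9 ≈ 3.294.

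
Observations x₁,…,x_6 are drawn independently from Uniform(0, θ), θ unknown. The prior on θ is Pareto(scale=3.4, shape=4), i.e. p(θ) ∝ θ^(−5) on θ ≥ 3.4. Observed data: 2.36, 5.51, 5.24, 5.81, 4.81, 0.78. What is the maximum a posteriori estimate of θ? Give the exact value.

θ̂_MAP = 5.81

The Uniform(0, θ) likelihood is θ^(−n) for θ ≥ max(xᵢ), zero otherwise. Here max(xᵢ) = 5.81.
Posterior ∝ θ^(−5) · θ^(−6) = θ^(−11) on θ ≥ max(3.4, 5.81) = 5.81.
This density is strictly decreasing in θ, so the posterior mode lies at the lower boundary of the support.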